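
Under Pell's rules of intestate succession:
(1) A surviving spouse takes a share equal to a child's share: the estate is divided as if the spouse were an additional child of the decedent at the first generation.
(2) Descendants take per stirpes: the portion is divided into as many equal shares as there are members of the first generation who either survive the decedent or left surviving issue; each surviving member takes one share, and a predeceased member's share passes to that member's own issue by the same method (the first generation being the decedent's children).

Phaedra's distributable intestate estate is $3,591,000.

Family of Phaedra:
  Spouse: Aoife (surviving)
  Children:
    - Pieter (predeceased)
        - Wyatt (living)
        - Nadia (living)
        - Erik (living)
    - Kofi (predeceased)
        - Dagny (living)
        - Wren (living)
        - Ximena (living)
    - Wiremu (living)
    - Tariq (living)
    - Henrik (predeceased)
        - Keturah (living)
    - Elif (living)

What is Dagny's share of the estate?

The spouse counts as an additional share at the children's level, so there are 7 primary shares of $513,000. Aoife takes one such share ($513,000).
The children's combined portion ($3,078,000) is divided into 6 shares of $513,000: Wiremu, Tariq, and Elif each take $513,000; Pieter's $513,000 share passes to Pieter's issue; Kofi's $513,000 share passes to Kofi's issue; Henrik's $513,000 share passes to Henrik's issue.
Pieter's share ($513,000) is divided into 3 shares of $171,000: Wyatt, Nadia, and Erik each take $171,000.
Kofi's share ($513,000) is divided into 3 shares of $171,000: Dagny, Wren, and Ximena each take $171,000.
Henrik's share ($513,000) passes entirely to Keturah.

Dagny receives $171,000.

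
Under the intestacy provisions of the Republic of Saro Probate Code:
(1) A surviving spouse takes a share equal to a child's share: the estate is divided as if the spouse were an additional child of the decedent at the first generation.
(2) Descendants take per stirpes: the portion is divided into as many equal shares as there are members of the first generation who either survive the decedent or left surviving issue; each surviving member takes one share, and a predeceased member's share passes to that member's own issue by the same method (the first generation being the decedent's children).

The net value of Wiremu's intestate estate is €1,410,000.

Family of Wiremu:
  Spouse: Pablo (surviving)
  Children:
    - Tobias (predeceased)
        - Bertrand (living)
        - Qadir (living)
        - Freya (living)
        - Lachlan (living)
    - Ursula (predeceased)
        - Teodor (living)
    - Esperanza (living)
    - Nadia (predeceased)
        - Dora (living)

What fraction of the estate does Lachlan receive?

Lachlan receives 1/20 of the estate.

The spouse counts as an additional share at the children's level, so there are 5 primary shares of €282,000. Pablo takes one such share (€282,000).
The children's combined portion (€1,128,000) is divided into 4 shares of €282,000: Esperanza takes €282,000; Tobias's €282,000 share passes to Tobias's issue; Ursula's €282,000 share passes to Ursula's issue; Nadia's €282,000 share passes to Nadia's issue.
Tobias's share (€282,000) is divided into 4 shares of €70,500: Bertrand, Qadir, Freya, and Lachlan each take €70,500.
Ursula's share (€282,000) passes entirely to Teodor.
Nadia's share (€282,000) passes entirely to Dora.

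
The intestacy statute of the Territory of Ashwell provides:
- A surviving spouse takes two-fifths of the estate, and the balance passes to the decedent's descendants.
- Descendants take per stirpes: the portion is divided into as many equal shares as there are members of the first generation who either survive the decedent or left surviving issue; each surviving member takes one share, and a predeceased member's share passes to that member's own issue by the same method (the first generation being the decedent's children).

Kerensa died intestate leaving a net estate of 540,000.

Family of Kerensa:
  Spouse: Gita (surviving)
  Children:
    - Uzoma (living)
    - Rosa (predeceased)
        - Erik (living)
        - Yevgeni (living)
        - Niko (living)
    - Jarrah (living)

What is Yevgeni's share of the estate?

Yevgeni receives 36,000.

Gita takes two-fifths of 540,000 = 216,000. The remaining 324,000 passes to the descendants.
The descendants' portion (324,000) is divided into 3 shares of 108,000: Uzoma and Jarrah each take 108,000; Rosa's 108,000 share passes to Rosa's issue.
Rosa's share (108,000) is divided into 3 shares of 36,000: Erik, Yevgeni, and Niko each take 36,000.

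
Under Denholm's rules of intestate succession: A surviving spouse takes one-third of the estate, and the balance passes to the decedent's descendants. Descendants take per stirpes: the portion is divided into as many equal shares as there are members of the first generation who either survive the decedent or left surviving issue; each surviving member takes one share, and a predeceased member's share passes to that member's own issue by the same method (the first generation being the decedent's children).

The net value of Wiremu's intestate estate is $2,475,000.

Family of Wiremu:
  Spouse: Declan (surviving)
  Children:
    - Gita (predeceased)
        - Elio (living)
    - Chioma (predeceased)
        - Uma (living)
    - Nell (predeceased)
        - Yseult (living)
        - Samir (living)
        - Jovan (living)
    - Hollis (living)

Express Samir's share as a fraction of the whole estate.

Samir receives 1/18 of the estate.

Declan takes one-third of $2,475,000 = $825,000. The remaining $1,650,000 passes to the descendants.
The descendants' portion ($1,650,000) is divided into 4 shares of $412,500: Hollis takes $412,500; Gita's $412,500 share passes to Gita's issue; Chioma's $412,500 share passes to Chioma's issue; Nell's $412,500 share passes to Nell's issue.
Gita's share ($412,500) passes entirely to Elio.
Chioma's share ($412,500) passes entirely to Uma.
Nell's share ($412,500) is divided into 3 shares of $137,500: Yseult, Samir, and Jovan each take $137,500.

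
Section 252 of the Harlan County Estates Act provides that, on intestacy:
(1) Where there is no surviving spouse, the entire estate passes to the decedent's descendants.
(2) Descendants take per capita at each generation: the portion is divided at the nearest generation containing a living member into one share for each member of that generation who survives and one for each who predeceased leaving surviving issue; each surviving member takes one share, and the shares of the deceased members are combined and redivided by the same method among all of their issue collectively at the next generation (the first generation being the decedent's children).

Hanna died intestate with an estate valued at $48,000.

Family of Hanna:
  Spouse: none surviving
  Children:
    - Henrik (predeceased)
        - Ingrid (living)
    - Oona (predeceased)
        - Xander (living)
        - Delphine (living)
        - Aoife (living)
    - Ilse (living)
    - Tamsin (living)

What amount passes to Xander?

Xander receives $6,000.

The entire $48,000 passes to the descendants.
That amount ($48,000) is divided at the children's generation into 4 shares of $12,000. Ilse and Tamsin each take $12,000. The 2 shares of the deceased (Henrik and Oona) are combined into a pool of $24,000.
That pool ($24,000) is divided at the grandchildren's generation equally among Ingrid, Xander, Delphine, and Aoife: $6,000 each.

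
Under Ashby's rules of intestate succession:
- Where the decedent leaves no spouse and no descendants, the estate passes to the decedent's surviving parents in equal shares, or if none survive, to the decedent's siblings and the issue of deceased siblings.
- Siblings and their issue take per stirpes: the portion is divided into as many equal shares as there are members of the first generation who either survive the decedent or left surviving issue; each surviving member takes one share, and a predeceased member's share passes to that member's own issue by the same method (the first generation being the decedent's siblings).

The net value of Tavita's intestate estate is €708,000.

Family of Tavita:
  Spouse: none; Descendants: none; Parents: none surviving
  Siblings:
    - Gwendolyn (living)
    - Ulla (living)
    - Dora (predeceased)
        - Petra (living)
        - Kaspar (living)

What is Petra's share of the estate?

The entire €708,000 passes to the siblings and their issue.
That amount (€708,000) is divided into 3 shares of €236,000: Gwendolyn and Ulla each take €236,000; Dora's €236,000 share passes to Dora's issue.
Dora's share (€236,000) is divided into 2 shares of €118,000: Petra and Kaspar each take €118,000.

Petra receives €118,000.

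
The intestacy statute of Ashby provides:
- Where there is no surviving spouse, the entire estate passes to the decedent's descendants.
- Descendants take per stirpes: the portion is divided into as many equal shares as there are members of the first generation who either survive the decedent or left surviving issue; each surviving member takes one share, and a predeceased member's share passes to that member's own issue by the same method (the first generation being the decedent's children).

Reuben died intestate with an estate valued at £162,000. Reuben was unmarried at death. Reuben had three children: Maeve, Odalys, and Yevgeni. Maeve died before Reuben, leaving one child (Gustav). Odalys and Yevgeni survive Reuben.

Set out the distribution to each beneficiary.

Gustav: £54,000; Odalys: £54,000; Yevgeni: £54,000

The entire £162,000 passes to the descendants.
That amount (£162,000) is divided into 3 shares of £54,000: Odalys and Yevgeni each take £54,000; Maeve's £54,000 share passes to Maeve's issue.
Maeve's share (£54,000) passes entirely to Gustav.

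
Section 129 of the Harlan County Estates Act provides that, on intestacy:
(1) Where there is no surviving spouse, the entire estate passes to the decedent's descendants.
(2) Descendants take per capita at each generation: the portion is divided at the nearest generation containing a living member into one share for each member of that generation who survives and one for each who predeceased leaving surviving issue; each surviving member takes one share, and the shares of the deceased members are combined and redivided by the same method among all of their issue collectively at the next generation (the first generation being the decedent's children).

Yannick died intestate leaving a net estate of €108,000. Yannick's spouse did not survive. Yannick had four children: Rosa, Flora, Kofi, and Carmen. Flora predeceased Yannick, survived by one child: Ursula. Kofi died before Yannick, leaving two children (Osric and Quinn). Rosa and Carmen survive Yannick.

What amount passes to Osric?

Osric receives €18,000.

The entire €108,000 passes to the descendants.
That amount (€108,000) is divided at the children's generation into 4 shares of €27,000. Rosa and Carmen each take €27,000. The 2 shares of the deceased (Flora and Kofi) are combined into a pool of €54,000.
That pool (€54,000) is divided at the grandchildren's generation equally among Ursula, Osric, and Quinn: €18,000 each.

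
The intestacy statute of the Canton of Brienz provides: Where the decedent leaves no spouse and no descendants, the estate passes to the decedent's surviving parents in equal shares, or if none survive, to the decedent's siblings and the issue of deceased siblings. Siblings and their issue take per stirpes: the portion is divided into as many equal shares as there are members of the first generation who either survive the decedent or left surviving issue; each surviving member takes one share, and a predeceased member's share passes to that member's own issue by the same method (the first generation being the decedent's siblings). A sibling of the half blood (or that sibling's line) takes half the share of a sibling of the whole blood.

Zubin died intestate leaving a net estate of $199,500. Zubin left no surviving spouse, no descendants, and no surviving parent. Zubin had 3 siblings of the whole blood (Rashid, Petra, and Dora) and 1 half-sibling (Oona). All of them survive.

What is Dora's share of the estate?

The entire $199,500 passes to the siblings and their issue.
Counting each half-blood sibling's line as half a unit, there are 7/2 units in $199,500, so one unit is $57,000. Whole-blood lines (Rashid, Petra, and Dora) take $57,000 each; half-blood lines (Oona) take $28,500 each.

Dora receives $57,000.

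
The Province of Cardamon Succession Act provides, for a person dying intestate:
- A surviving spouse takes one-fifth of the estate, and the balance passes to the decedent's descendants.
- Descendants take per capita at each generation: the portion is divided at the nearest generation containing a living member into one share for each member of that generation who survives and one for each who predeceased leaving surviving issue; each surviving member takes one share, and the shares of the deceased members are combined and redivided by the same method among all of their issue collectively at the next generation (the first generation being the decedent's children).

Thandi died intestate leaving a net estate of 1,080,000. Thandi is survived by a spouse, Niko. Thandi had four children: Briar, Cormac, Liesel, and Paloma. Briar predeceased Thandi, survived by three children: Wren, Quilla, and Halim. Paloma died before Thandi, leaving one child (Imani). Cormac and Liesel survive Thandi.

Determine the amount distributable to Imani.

Niko takes one-fifth of 1,080,000 = 216,000. The remaining 864,000 passes to the descendants.
The descendants' portion (864,000) is divided at the children's generation into 4 shares of 216,000. Cormac and Liesel each take 216,000. The 2 shares of the deceased (Briar and Paloma) are combined into a pool of 432,000.
That pool (432,000) is divided at the grandchildren's generation equally among Wren, Quilla, Halim, and Imani: 108,000 each.

Imani receives 108,000.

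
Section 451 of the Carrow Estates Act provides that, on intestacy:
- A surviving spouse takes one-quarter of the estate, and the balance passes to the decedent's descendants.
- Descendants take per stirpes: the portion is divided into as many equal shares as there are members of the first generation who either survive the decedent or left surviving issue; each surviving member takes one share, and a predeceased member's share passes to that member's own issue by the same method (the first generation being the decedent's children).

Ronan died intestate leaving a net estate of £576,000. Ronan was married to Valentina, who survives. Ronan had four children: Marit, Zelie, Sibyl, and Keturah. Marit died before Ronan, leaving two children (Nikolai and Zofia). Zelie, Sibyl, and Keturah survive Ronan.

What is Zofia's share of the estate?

Zofia receives £54,000.

Valentina takes one-quarter of £576,000 = £144,000. The remaining £432,000 passes to the descendants.
The descendants' portion (£432,000) is divided into 4 shares of £108,000: Zelie, Sibyl, and Keturah each take £108,000; Marit's £108,000 share passes to Marit's issue.
Marit's share (£108,000) is divided into 2 shares of £54,000: Nikolai and Zofia each take £54,000.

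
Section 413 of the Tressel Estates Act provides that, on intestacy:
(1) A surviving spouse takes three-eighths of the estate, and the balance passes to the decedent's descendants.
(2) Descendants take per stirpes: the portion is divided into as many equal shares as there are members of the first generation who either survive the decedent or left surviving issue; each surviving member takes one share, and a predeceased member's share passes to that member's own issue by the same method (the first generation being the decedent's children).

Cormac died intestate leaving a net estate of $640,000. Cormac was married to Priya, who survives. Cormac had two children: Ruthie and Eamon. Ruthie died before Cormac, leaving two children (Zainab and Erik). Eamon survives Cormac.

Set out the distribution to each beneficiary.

Priya: $240,000; Zainab: $100,000; Erik: $100,000; Eamon: $200,000

Priya takes three-eighths of $640,000 = $240,000. The remaining $400,000 passes to the descendants.
The descendants' portion ($400,000) is divided into 2 shares of $200,000: Eamon takes $200,000; Ruthie's $200,000 share passes to Ruthie's issue.
Ruthie's share ($200,000) is divided into 2 shares of $100,000: Zainab and Erik each take $100,000.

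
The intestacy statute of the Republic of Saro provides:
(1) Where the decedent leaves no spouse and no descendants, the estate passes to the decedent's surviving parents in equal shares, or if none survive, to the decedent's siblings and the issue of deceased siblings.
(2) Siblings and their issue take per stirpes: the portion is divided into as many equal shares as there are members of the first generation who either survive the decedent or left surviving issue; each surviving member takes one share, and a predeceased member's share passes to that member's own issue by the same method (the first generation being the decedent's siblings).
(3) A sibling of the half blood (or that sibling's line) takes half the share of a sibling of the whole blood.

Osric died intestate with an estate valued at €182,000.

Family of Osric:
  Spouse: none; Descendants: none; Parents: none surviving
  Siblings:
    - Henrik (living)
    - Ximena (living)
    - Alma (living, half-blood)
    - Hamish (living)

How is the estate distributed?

The entire €182,000 passes to the siblings and their issue.
Counting each half-blood sibling's line as half a unit, there are 7/2 units in €182,000, so one unit is €52,000. Whole-blood lines (Henrik, Ximena, and Hamish) take €52,000 each; half-blood lines (Alma) take €26,000 each.

Henrik: €52,000; Ximena: €52,000; Alma: €26,000; Hamish: €52,000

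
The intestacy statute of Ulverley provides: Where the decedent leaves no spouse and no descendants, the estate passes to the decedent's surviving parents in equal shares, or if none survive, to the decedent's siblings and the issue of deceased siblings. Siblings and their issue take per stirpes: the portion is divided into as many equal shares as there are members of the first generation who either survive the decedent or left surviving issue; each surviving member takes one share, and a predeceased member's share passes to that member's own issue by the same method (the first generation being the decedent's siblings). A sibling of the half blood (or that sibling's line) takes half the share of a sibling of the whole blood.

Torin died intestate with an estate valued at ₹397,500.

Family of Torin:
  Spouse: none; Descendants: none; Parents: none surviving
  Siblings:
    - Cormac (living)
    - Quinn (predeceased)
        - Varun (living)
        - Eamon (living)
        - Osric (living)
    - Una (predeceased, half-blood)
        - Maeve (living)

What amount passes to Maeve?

Maeve receives ₹79,500.

The entire ₹397,500 passes to the siblings and their issue.
Counting each half-blood sibling's line as half a unit, there are 5/2 units in ₹397,500, so one unit is ₹159,000. Whole-blood lines (Cormac and Quinn) take ₹159,000 each; half-blood lines (Una) take ₹79,500 each.
Quinn's share (₹159,000) is divided into 3 shares of ₹53,000: Varun, Eamon, and Osric each take ₹53,000.
Una's share (₹79,500) passes entirely to Maeve.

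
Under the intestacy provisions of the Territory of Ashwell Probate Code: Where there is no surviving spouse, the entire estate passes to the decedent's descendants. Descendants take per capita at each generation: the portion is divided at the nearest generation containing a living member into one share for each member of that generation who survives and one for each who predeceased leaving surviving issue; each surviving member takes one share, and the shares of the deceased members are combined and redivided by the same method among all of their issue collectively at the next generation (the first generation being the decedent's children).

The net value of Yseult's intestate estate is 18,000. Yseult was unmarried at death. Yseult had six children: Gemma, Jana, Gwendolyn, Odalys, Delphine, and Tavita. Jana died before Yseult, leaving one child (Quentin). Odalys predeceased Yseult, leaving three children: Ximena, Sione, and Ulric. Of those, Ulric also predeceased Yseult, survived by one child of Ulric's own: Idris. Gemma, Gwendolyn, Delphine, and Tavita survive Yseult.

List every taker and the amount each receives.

Gemma: 3,000; Quentin: 1,500; Gwendolyn: 3,000; Ximena: 1,500; Sione: 1,500; Idris: 1,500; Delphine: 3,000; Tavita: 3,000

The entire 18,000 passes to the descendants.
That amount (18,000) is divided at the children's generation into 6 shares of 3,000. Gemma, Gwendolyn, Delphine, and Tavita each take 3,000. The 2 shares of the deceased (Jana and Odalys) are combined into a pool of 6,000.
That pool (6,000) is divided at the grandchildren's generation into 4 shares of 1,500. Quentin, Ximena, and Sione each take 1,500. The remaining share for the deceased Ulric (1,500) is carried to the next generation.
That pool (1,500) passes entirely to Idris, the sole taker at the great-grandchildren's generation.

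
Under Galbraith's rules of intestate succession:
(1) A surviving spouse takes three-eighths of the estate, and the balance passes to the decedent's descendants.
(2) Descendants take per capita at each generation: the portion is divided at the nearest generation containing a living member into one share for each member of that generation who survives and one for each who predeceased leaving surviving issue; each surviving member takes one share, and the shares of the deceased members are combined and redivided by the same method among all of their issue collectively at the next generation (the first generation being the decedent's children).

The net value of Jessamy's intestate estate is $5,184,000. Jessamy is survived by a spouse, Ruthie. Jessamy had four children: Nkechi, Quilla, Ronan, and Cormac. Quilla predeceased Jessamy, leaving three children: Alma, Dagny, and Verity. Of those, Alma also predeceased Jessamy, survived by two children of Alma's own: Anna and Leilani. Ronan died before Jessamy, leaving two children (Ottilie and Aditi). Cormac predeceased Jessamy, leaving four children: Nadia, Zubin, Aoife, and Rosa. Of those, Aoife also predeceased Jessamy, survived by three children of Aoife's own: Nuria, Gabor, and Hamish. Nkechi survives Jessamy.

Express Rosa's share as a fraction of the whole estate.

Rosa receives 5/96 of the estate.

Ruthie takes three-eighths of $5,184,000 = $1,944,000. The remaining $3,240,000 passes to the descendants.
The descendants' portion ($3,240,000) is divided at the children's generation into 4 shares of $810,000. Nkechi takes $810,000. The 3 shares of the deceased (Quilla, Ronan, and Cormac) are combined into a pool of $2,430,000.
That pool ($2,430,000) is divided at the grandchildren's generation into 9 shares of $270,000. Dagny, Verity, Ottilie, Aditi, Nadia, Zubin, and Rosa each take $270,000. The 2 shares of the deceased (Alma and Aoife) are combined into a pool of $540,000.
That pool ($540,000) is divided at the great-grandchildren's generation equally among Anna, Leilani, Nuria, Gabor, and Hamish: $108,000 each.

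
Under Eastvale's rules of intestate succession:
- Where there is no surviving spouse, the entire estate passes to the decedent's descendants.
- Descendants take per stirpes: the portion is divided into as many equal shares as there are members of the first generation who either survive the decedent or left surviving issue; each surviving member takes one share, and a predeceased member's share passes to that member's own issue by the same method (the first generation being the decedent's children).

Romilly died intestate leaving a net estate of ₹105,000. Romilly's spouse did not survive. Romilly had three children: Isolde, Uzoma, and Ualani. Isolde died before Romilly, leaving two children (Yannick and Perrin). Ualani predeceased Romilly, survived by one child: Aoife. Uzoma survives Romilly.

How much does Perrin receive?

The entire ₹105,000 passes to the descendants.
That amount (₹105,000) is divided into 3 shares of ₹35,000: Uzoma takes ₹35,000; Isolde's ₹35,000 share passes to Isolde's issue; Ualani's ₹35,000 share passes to Ualani's issue.
Isolde's share (₹35,000) is divided into 2 shares of ₹17,500: Yannick and Perrin each take ₹17,500.
Ualani's share (₹35,000) passes entirely to Aoife.

Perrin receives ₹17,500.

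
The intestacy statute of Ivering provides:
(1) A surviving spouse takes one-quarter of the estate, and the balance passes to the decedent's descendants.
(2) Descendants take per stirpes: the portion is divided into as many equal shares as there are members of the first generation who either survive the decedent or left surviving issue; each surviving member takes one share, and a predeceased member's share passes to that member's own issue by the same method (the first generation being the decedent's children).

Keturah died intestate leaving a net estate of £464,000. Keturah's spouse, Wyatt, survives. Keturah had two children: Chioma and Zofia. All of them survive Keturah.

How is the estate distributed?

Wyatt: £116,000; Chioma: £174,000; Zofia: £174,000

Wyatt takes one-quarter of £464,000 = £116,000. The remaining £348,000 passes to the descendants.
The descendants' portion (£348,000) is divided into 2 shares of £174,000: Chioma and Zofia each take £174,000.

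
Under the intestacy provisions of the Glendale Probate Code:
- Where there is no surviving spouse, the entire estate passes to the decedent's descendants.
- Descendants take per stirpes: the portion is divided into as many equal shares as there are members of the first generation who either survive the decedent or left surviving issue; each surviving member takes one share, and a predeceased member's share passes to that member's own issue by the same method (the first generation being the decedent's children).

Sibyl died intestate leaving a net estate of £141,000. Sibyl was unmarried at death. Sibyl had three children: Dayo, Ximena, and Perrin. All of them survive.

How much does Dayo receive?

Dayo receives £47,000.

The entire £141,000 passes to the descendants.
That amount (£141,000) is divided into 3 shares of £47,000: Dayo, Ximena, and Perrin each take £47,000.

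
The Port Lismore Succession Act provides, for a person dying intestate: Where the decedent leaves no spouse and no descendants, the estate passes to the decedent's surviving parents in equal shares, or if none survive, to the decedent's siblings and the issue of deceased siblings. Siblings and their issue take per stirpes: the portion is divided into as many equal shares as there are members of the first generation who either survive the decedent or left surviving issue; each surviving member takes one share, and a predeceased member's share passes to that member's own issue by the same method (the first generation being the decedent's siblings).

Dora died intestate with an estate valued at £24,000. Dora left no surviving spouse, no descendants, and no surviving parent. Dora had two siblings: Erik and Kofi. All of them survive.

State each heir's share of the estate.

The entire £24,000 passes to the siblings and their issue.
That amount (£24,000) is divided into 2 shares of £12,000: Erik and Kofi each take £12,000.

Erik: £12,000; Kofi: £12,000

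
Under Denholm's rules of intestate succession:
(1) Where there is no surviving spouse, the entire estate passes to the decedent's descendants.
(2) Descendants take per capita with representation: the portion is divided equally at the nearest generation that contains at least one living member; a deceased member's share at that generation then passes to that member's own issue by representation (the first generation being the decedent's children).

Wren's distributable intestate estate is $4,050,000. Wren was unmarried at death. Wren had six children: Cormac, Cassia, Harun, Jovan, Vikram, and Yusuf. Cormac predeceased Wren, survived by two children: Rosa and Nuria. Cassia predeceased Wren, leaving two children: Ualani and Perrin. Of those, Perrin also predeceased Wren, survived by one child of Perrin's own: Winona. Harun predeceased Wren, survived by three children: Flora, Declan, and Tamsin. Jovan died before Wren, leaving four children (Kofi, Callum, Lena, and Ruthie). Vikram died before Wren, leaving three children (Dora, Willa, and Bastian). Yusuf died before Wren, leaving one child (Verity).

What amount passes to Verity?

The entire $4,050,000 passes to the descendants.
No child survives, so the initial division is made at the grandchildren's generation.
That amount ($4,050,000) is divided into 15 shares of $270,000: Rosa, Nuria, Ualani, Flora, Declan, Tamsin, Kofi, Callum, Lena, Ruthie, Dora, Willa, Bastian, and Verity each take $270,000; Perrin's $270,000 share passes to Perrin's issue.
Perrin's share ($270,000) passes entirely to Winona.

Verity receives $270,000.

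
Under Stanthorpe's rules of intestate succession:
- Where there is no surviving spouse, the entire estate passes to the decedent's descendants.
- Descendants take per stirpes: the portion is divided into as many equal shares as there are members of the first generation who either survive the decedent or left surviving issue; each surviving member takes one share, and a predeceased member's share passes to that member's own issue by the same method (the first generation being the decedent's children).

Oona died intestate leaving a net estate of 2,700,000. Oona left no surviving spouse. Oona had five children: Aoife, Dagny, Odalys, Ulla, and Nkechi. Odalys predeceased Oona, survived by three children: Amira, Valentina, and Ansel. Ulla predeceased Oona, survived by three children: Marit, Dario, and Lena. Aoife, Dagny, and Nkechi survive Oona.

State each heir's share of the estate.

The entire 2,700,000 passes to the descendants.
That amount (2,700,000) is divided into 5 shares of 540,000: Aoife, Dagny, and Nkechi each take 540,000; Odalys's 540,000 share passes to Odalys's issue; Ulla's 540,000 share passes to Ulla's issue.
Odalys's share (540,000) is divided into 3 shares of 180,000: Amira, Valentina, and Ansel each take 180,000.
Ulla's share (540,000) is divided into 3 shares of 180,000: Marit, Dario, and Lena each take 180,000.

Aoife: 540,000; Dagny: 540,000; Amira: 180,000; Valentina: 180,000; Ansel: 180,000; Marit: 180,000; Dario: 180,000; Lena: 180,000; Nkechi: 540,000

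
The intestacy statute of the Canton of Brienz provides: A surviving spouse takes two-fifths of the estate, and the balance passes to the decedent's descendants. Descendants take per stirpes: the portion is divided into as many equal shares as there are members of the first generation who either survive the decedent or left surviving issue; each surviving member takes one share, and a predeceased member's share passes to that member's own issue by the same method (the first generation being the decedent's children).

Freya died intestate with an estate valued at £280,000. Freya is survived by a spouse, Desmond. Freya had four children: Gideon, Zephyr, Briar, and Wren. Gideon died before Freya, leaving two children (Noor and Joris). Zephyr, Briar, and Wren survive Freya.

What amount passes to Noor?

Noor receives £21,000.

Desmond takes two-fifths of £280,000 = £112,000. The remaining £168,000 passes to the descendants.
The descendants' portion (£168,000) is divided into 4 shares of £42,000: Zephyr, Briar, and Wren each take £42,000; Gideon's £42,000 share passes to Gideon's issue.
Gideon's share (£42,000) is divided into 2 shares of £21,000: Noor and Joris each take £21,000.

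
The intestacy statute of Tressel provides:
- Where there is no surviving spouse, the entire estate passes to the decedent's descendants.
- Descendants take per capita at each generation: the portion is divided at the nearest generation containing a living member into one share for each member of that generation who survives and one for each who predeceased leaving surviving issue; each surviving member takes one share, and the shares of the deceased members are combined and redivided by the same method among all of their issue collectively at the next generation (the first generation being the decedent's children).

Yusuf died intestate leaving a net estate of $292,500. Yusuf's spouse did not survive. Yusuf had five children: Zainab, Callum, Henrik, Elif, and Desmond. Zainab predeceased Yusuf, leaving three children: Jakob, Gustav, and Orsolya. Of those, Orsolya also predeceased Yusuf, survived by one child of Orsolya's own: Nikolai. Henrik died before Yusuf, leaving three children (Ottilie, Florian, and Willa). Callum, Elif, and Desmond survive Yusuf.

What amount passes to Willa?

The entire $292,500 passes to the descendants.
That amount ($292,500) is divided at the children's generation into 5 shares of $58,500. Callum, Elif, and Desmond each take $58,500. The 2 shares of the deceased (Zainab and Henrik) are combined into a pool of $117,000.
That pool ($117,000) is divided at the grandchildren's generation into 6 shares of $19,500. Jakob, Gustav, Ottilie, Florian, and Willa each take $19,500. The remaining share for the deceased Orsolya ($19,500) is carried to the next generation.
That pool ($19,500) passes entirely to Nikolai, the sole taker at the great-grandchildren's generation.

Willa receives $19,500.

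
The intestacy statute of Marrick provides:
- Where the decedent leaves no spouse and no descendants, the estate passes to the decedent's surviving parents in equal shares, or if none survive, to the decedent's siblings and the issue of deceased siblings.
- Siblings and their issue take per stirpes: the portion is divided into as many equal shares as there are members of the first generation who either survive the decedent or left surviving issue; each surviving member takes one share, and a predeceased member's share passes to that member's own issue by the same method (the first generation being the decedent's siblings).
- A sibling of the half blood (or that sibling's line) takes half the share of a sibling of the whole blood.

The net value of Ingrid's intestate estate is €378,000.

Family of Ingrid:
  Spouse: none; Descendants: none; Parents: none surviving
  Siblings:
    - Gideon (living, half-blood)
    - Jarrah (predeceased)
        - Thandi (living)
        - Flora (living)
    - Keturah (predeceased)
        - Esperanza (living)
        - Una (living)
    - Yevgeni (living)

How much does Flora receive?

Flora receives €54,000.

The entire €378,000 passes to the siblings and their issue.
Counting each half-blood sibling's line as half a unit, there are 7/2 units in €378,000, so one unit is €108,000. Whole-blood lines (Jarrah, Keturah, and Yevgeni) take €108,000 each; half-blood lines (Gideon) take €54,000 each.
Jarrah's share (€108,000) is divided into 2 shares of €54,000: Thandi and Flora each take €54,000.
Keturah's share (€108,000) is divided into 2 shares of €54,000: Esperanza and Una each take €54,000.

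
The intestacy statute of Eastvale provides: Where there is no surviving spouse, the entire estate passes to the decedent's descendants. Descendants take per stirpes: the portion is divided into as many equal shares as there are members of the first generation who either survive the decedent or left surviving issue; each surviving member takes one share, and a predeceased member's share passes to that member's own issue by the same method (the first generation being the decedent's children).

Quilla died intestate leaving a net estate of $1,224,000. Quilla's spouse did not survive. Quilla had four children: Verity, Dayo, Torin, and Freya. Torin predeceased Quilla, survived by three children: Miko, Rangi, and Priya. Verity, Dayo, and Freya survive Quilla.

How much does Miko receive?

The entire $1,224,000 passes to the descendants.
That amount ($1,224,000) is divided into 4 shares of $306,000: Verity, Dayo, and Freya each take $306,000; Torin's $306,000 share passes to Torin's issue.
Torin's share ($306,000) is divided into 3 shares of $102,000: Miko, Rangi, and Priya each take $102,000.

Miko receives $102,000.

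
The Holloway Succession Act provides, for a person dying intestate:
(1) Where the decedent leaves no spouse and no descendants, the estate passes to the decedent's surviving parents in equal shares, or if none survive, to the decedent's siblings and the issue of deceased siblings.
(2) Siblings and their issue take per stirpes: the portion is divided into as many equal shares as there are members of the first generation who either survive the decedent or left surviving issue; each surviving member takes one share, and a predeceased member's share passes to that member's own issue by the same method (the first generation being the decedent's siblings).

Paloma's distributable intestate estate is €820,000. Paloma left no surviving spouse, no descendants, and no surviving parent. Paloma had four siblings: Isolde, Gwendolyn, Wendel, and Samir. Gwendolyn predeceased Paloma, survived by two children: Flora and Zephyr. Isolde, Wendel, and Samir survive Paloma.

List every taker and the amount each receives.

The entire €820,000 passes to the siblings and their issue.
That amount (€820,000) is divided into 4 shares of €205,000: Isolde, Wendel, and Samir each take €205,000; Gwendolyn's €205,000 share passes to Gwendolyn's issue.
Gwendolyn's share (€205,000) is divided into 2 shares of €102,500: Flora and Zephyr each take €102,500.

Isolde: €205,000; Flora: €102,500; Zephyr: €102,500; Wendel: €205,000; Samir: €205,000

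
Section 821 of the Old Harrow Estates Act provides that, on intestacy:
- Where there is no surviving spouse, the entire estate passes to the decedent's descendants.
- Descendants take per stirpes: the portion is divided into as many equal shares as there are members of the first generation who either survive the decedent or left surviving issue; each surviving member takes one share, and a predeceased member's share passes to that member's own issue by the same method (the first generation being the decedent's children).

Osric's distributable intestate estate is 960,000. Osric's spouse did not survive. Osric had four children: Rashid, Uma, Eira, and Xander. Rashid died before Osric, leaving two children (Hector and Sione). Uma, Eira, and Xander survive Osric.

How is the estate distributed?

The entire 960,000 passes to the descendants.
That amount (960,000) is divided into 4 shares of 240,000: Uma, Eira, and Xander each take 240,000; Rashid's 240,000 share passes to Rashid's issue.
Rashid's share (240,000) is divided into 2 shares of 120,000: Hector and Sione each take 120,000.

Hector: 120,000; Sione: 120,000; Uma: 240,000; Eira: 240,000; Xander: 240,000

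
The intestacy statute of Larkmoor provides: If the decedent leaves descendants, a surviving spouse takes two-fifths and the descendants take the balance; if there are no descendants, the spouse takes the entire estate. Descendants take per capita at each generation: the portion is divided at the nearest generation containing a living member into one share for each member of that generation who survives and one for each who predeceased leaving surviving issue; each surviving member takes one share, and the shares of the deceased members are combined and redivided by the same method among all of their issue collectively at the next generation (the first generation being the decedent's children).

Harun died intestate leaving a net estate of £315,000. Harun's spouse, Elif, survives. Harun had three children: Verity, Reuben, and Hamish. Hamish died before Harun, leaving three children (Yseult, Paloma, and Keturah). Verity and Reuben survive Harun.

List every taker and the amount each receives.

Elif takes two-fifths of £315,000 = £126,000. The remaining £189,000 passes to the descendants.
The descendants' portion (£189,000) is divided at the children's generation into 3 shares of £63,000. Verity and Reuben each take £63,000. The remaining share for the deceased Hamish (£63,000) is carried to the next generation.
That pool (£63,000) is divided at the grandchildren's generation equally among Yseult, Paloma, and Keturah: £21,000 each.

Elif: £126,000; Verity: £63,000; Reuben: £63,000; Yseult: £21,000; Paloma: £21,000; Keturah: £21,000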